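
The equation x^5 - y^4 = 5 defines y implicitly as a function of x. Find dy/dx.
Take d/dx of both sides. Since y is implicitly a function of x, the chain rule attaches a y' = dy/dx factor whenever we differentiate through y.

Set F(x, y) = (left side) − (right side), so the curve is F = 0. Differentiating each term of F:
  d/dx[x^5] = 5x^4
  d/dx[-y^4] = -4y^3·y'
  d/dx[-5] = 0

Collecting, the y'-free part is the partial derivative in x and the y' coefficient is the partial derivative in y:
  ∂F/∂x = 5x^4
  ∂F/∂y = -4y^3

so d/dx[F(x, y(x))] = ∂F/∂x + (∂F/∂y)·y' = 0. Rearranging,
  dy/dx = -(∂F/∂x)/(∂F/∂y) = -(5x^4)/(-4y^3) = 5x^4/(4y^3)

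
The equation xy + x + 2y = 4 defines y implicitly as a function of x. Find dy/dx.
Differentiate the relation implicitly: treat y = y(x) and apply the chain rule, so every y-derivative picks up a y' = dy/dx factor.

With everything moved to the left-hand side, differentiate term by term:
  d/dx[xy] = x·y' + y
  d/dx[x] = 1
  d/dx[2y] = 2·y'
  d/dx[-4] = 0

Separating the contributions that come from x directly and those that come through y:
  without y':      y + 1
  multiplying y':  x + 2

so (y + 1) + (x + 2)·y' = 0, and therefore
  dy/dx = -(y + 1)/(x + 2) = (-y - 1)/(x + 2)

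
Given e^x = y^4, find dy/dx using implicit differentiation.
Apply d/dx to both sides, remembering that y depends on x. Each occurrence of y therefore brings in a y' = dy/dx via the chain rule.

With F(x, y) equal to the left-hand side minus the right, differentiate F term by term:
  d/dx[-y^4] = -4y^3·y'
  d/dx[e^(x)] = e^(x)
Adding these up, d/dx[F] = 0 becomes
  (e^(x)) + (-4y^3)·y' = 0,
so isolating y',
  dy/dx = -(e^(x))/(-4y^3) = e^(x)/(4y^3)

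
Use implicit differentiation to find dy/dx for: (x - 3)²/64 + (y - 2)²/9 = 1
Take d/dx of both sides. Since y is implicitly a function of x, the chain rule attaches a y' = dy/dx factor whenever we differentiate through y.

Set F(x, y) = (left side) − (right side), so the curve is F = 0. Differentiating each term of F:
  d/dx[(x - 3)^2/64] = x/32 - 3/32
  d/dx[(y - 2)^2/9] = 2·y'(y - 2)/9
  d/dx[-1] = 0

Collecting, the y'-free part is the partial derivative in x and the y' coefficient is the partial derivative in y:
  ∂F/∂x = x/32 - 3/32
  ∂F/∂y = 2y/9 - 4/9

so d/dx[F(x, y(x))] = ∂F/∂x + (∂F/∂y)·y' = 0. Rearranging,
  dy/dx = -(∂F/∂x)/(∂F/∂y) = -(x/32 - 3/32)/(2y/9 - 4/9)
        = -((x - 3)/32)/(2(y - 2)/9) = 9(3 - x)/(64(y - 2))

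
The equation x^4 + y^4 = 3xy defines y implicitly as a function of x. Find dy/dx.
Differentiate the relation implicitly: treat y = y(x) and apply the chain rule, so every y-derivative picks up a y' = dy/dx factor.

With everything moved to the left-hand side, differentiate term by term:
  d/dx[x^4] = 4x^3
  d/dx[-3xy] = -3x·y' - 3y
  d/dx[y^4] = 4y^3·y'

Separating the contributions that come from x directly and those that come through y:
  without y':      4x^3 - 3y
  multiplying y':  -3x + 4y^3

so (4x^3 - 3y) + (-3x + 4y^3)·y' = 0, and therefore
  dy/dx = -(4x^3 - 3y)/(-3x + 4y^3) = (4x^3 - 3y)/(3x - 4y^3)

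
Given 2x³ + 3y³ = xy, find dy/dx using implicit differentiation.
Apply d/dx to both sides, remembering that y depends on x. Each occurrence of y therefore brings in a y' = dy/dx via the chain rule.

With F(x, y) equal to the left-hand side minus the right, differentiate F term by term:
  d/dx[2x^3] = 6x^2
  d/dx[-xy] = -x·y' - y
  d/dx[3y^3] = 9y^2·y'
Adding these up, d/dx[F] = 0 becomes
  (6x^2 - y) + (-x + 9y^2)·y' = 0,
so isolating y',
  dy/dx = -(6x^2 - y)/(-x + 9y^2) = (6x^2 - y)/(x - 9y^2)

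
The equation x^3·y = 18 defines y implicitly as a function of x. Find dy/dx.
Apply d/dx to both sides, remembering that y depends on x. Each occurrence of y therefore brings in a y' = dy/dx via the chain rule.

With F(x, y) equal to the left-hand side minus the right, differentiate F term by term:
  d/dx[x^3y] = x^3·y' + 3x^2y
  d/dx[-18] = 0
Adding these up, d/dx[F] = 0 becomes
  (3x^2y) + (x^3)·y' = 0,
so isolating y',
  dy/dx = -(3x^2y)/(x^3) = -3y/x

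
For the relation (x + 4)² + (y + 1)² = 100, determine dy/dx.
Apply d/dx to both sides, remembering that y depends on x. Each occurrence of y therefore brings in a y' = dy/dx via the chain rule.

With F(x, y) equal to the left-hand side minus the right, differentiate F term by term:
  d/dx[(x + 4)^2] = 2x + 8
  d/dx[(y + 1)^2] = 2·y'(y + 1)
  d/dx[-100] = 0
Adding these up, d/dx[F] = 0 becomes
  (2x + 8) + (2y + 2)·y' = 0,
so isolating y',
  dy/dx = -(2x + 8)/(2y + 2) = (-x - 4)/(y + 1)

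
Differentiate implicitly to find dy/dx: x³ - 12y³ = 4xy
Differentiate both sides with respect to x, treating y as y(x). By the chain rule, any term containing y contributes a factor of y' = dy/dx when we differentiate it.

Move every term to one side and write the relation as F(x, y) = 0. Term by term,
  d/dx[x^3] = 3x^2
  d/dx[-4xy] = -4x·y' - 4y
  d/dx[-12y^3] = -36y^2·y'

The pieces without y' make up ∂F/∂x and the coefficient of y' is ∂F/∂y:
  ∂F/∂x = 3x^2 - 4y,
  ∂F/∂y = -4x - 36y^2.

Since d/dx[F] = ∂F/∂x + (∂F/∂y)·y' = 0, solve for y':
  (∂F/∂y)·y' = -∂F/∂x
  dy/dx = -(∂F/∂x)/(∂F/∂y) = -(3x^2 - 4y)/(-4x - 36y^2) = (3x^2/4 - y)/(x + 9y^2)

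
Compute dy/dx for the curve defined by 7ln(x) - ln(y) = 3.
Apply d/dx to both sides, remembering that y depends on x. Each occurrence of y therefore brings in a y' = dy/dx via the chain rule.

With F(x, y) equal to the left-hand side minus the right, differentiate F term by term:
  d/dx[7ln(x)] = 7/x
  d/dx[-ln(y)] = -y'/y
  d/dx[-3] = 0
Adding these up, d/dx[F] = 0 becomes
  (7/x) + (-1/y)·y' = 0,
so isolating y',
  dy/dx = -(7/x)/(-1/y) = 7y/x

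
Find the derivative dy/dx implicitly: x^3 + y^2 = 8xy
Differentiate the relation implicitly: treat y = y(x) and apply the chain rule, so every y-derivative picks up a y' = dy/dx factor.

With everything moved to the left-hand side, differentiate term by term:
  d/dx[x^3] = 3x^2
  d/dx[-8xy] = -8x·y' - 8y
  d/dx[y^2] = 2y·y'

Separating the contributions that come from x directly and those that come through y:
  without y':      3x^2 - 8y
  multiplying y':  -8x + 2y

so (3x^2 - 8y) + (-8x + 2y)·y' = 0, and therefore
  dy/dx = -(3x^2 - 8y)/(-8x + 2y) = (3x^2 - 8y)/(2(4x - y))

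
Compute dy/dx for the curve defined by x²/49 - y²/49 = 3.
Differentiate both sides with respect to x, treating y as y(x). By the chain rule, any term containing y contributes a factor of y' = dy/dx when we differentiate it.

Move every term to one side and write the relation as F(x, y) = 0. Term by term,
  d/dx[x^2/49] = 2x/49
  d/dx[-y^2/49] = -2y·y'/49
  d/dx[-3] = 0

The pieces without y' make up ∂F/∂x and the coefficient of y' is ∂F/∂y:
  ∂F/∂x = 2x/49,
  ∂F/∂y = -2y/49.

Since d/dx[F] = ∂F/∂x + (∂F/∂y)·y' = 0, solve for y':
  (∂F/∂y)·y' = -∂F/∂x
  dy/dx = -(∂F/∂x)/(∂F/∂y) = -(2x/49)/(-2y/49) = x/y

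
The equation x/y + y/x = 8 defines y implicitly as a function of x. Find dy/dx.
Differentiate both sides with respect to x, treating y as y(x). By the chain rule, any term containing y contributes a factor of y' = dy/dx when we differentiate it.

Move every term to one side and write the relation as F(x, y) = 0. Term by term,
  d/dx[x/y] = -x·y'/y^2 + 1/y
  d/dx[y/x] = y'/x - y/x^2
  d/dx[-8] = 0

The pieces without y' make up ∂F/∂x and the coefficient of y' is ∂F/∂y:
  ∂F/∂x = 1/y - y/x^2,
  ∂F/∂y = -x/y^2 + 1/x.

Since d/dx[F] = ∂F/∂x + (∂F/∂y)·y' = 0, solve for y':
  (∂F/∂y)·y' = -∂F/∂x
  dy/dx = -(∂F/∂x)/(∂F/∂y) = -(1/y - y/x^2)/(-x/y^2 + 1/x)
        = -((x - y)(x + y)/(x^2y))/(-(x - y)(x + y)/(xy^2)) = y/x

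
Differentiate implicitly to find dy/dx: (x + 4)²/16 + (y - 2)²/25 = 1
Take d/dx of both sides. Since y is implicitly a function of x, the chain rule attaches a y' = dy/dx factor whenever we differentiate through y.

Set F(x, y) = (left side) − (right side), so the curve is F = 0. Differentiating each term of F:
  d/dx[(x + 4)^2/16] = x/8 + 1/2
  d/dx[(y - 2)^2/25] = 2·y'(y - 2)/25
  d/dx[-1] = 0

Collecting, the y'-free part is the partial derivative in x and the y' coefficient is the partial derivative in y:
  ∂F/∂x = x/8 + 1/2
  ∂F/∂y = 2y/25 - 4/25

so d/dx[F(x, y(x))] = ∂F/∂x + (∂F/∂y)·y' = 0. Rearranging,
  dy/dx = -(∂F/∂x)/(∂F/∂y) = -(x/8 + 1/2)/(2y/25 - 4/25)
        = -((x + 4)/8)/(2(y - 2)/25) = 25(-x - 4)/(16(y - 2))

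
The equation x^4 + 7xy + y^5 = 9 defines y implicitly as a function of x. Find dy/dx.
Differentiate the relation implicitly: treat y = y(x) and apply the chain rule, so every y-derivative picks up a y' = dy/dx factor.

With everything moved to the left-hand side, differentiate term by term:
  d/dx[x^4] = 4x^3
  d/dx[7xy] = 7x·y' + 7y
  d/dx[y^5] = 5y^4·y'
  d/dx[-9] = 0

Separating the contributions that come from x directly and those that come through y:
  without y':      4x^3 + 7y
  multiplying y':  7x + 5y^4

so (4x^3 + 7y) + (7x + 5y^4)·y' = 0, and therefore
  dy/dx = -(4x^3 + 7y)/(7x + 5y^4) = (-4x^3 - 7y)/(7x + 5y^4)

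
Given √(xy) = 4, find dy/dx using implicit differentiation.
Differentiate the relation implicitly: treat y = y(x) and apply the chain rule, so every y-derivative picks up a y' = dy/dx factor.

With everything moved to the left-hand side, differentiate term by term:
  d/dx[√(xy)] = √(xy)(x·y'/2 + y/2)/(xy)
  d/dx[-4] = 0

Separating the contributions that come from x directly and those that come through y:
  without y':      √(xy)/(2x)
  multiplying y':  √(xy)/(2y)

so (√(xy)/(2x)) + (√(xy)/(2y))·y' = 0, and therefore
  dy/dx = -(√(xy)/(2x))/(√(xy)/(2y)) = -y/x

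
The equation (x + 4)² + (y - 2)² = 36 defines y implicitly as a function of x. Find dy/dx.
Differentiate the relation implicitly: treat y = y(x) and apply the chain rule, so every y-derivative picks up a y' = dy/dx factor.

With everything moved to the left-hand side, differentiate term by term:
  d/dx[(x + 4)^2] = 2x + 8
  d/dx[(y - 2)^2] = 2·y'(y - 2)
  d/dx[-36] = 0

Separating the contributions that come from x directly and those that come through y:
  without y':      2x + 8
  multiplying y':  2y - 4

so (2x + 8) + (2y - 4)·y' = 0, and therefore
  dy/dx = -(2x + 8)/(2y - 4) = (-x - 4)/(y - 2)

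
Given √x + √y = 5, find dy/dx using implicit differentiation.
Take d/dx of both sides. Since y is implicitly a function of x, the chain rule attaches a y' = dy/dx factor whenever we differentiate through y.

Set F(x, y) = (left side) − (right side), so the curve is F = 0. Differentiating each term of F:
  d/dx[√(x)] = 1/(2√(x))
  d/dx[√(y)] = y'/(2√(y))
  d/dx[-5] = 0

Collecting, the y'-free part is the partial derivative in x and the y' coefficient is the partial derivative in y:
  ∂F/∂x = 1/(2√(x))
  ∂F/∂y = 1/(2√(y))

so d/dx[F(x, y(x))] = ∂F/∂x + (∂F/∂y)·y' = 0. Rearranging,
  dy/dx = -(∂F/∂x)/(∂F/∂y) = -(1/(2√(x)))/(1/(2√(y))) = -√(y)/√(x)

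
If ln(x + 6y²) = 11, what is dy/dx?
Apply d/dx to both sides, remembering that y depends on x. Each occurrence of y therefore brings in a y' = dy/dx via the chain rule.

With F(x, y) equal to the left-hand side minus the right, differentiate F term by term:
  d/dx[ln(x + 6y^2)] = (12y·y' + 1)/(x + 6y^2)
  d/dx[-11] = 0
Adding these up, d/dx[F] = 0 becomes
  (1/(x + 6y^2)) + (12y/(x + 6y^2))·y' = 0,
so isolating y',
  dy/dx = -(1/(x + 6y^2))/(12y/(x + 6y^2)) = -1/(12y)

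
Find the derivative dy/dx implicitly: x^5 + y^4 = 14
Differentiate both sides with respect to x, treating y as y(x). By the chain rule, any term containing y contributes a factor of y' = dy/dx when we differentiate it.

Move every term to one side and write the relation as F(x, y) = 0. Term by term,
  d/dx[x^5] = 5x^4
  d/dx[y^4] = 4y^3·y'
  d/dx[-14] = 0

The pieces without y' make up ∂F/∂x and the coefficient of y' is ∂F/∂y:
  ∂F/∂x = 5x^4,
  ∂F/∂y = 4y^3.

Since d/dx[F] = ∂F/∂x + (∂F/∂y)·y' = 0, solve for y':
  (∂F/∂y)·y' = -∂F/∂x
  dy/dx = -(∂F/∂x)/(∂F/∂y) = -(5x^4)/(4y^3) = -5x^4/(4y^3)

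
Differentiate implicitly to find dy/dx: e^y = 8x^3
Differentiate both sides with respect to x, treating y as y(x). By the chain rule, any term containing y contributes a factor of y' = dy/dx when we differentiate it.

Move every term to one side and write the relation as F(x, y) = 0. Term by term,
  d/dx[-8x^3] = -24x^2
  d/dx[e^(y)] = y'·e^(y)

The pieces without y' make up ∂F/∂x and the coefficient of y' is ∂F/∂y:
  ∂F/∂x = -24x^2,
  ∂F/∂y = e^(y).

Since d/dx[F] = ∂F/∂x + (∂F/∂y)·y' = 0, solve for y':
  (∂F/∂y)·y' = -∂F/∂x
  dy/dx = -(∂F/∂x)/(∂F/∂y) = -(-24x^2)/(e^(y)) = 24x^2e^(-y)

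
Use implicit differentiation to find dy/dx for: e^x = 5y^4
Differentiate the relation implicitly: treat y = y(x) and apply the chain rule, so every y-derivative picks up a y' = dy/dx factor.

With everything moved to the left-hand side, differentiate term by term:
  d/dx[-5y^4] = -20y^3·y'
  d/dx[e^(x)] = e^(x)

Separating the contributions that come from x directly and those that come through y:
  without y':      e^(x)
  multiplying y':  -20y^3

so (e^(x)) + (-20y^3)·y' = 0, and therefore
  dy/dx = -(e^(x))/(-20y^3) = e^(x)/(20y^3)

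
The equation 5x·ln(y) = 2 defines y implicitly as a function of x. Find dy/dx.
Take d/dx of both sides. Since y is implicitly a function of x, the chain rule attaches a y' = dy/dx factor whenever we differentiate through y.

Set F(x, y) = (left side) − (right side), so the curve is F = 0. Differentiating each term of F:
  d/dx[5x·ln(y)] = 5x·y'/y + 5ln(y)
  d/dx[-2] = 0

Collecting, the y'-free part is the partial derivative in x and the y' coefficient is the partial derivative in y:
  ∂F/∂x = 5ln(y)
  ∂F/∂y = 5x/y

so d/dx[F(x, y(x))] = ∂F/∂x + (∂F/∂y)·y' = 0. Rearranging,
  dy/dx = -(∂F/∂x)/(∂F/∂y) = -(5ln(y))/(5x/y) = -y·ln(y)/x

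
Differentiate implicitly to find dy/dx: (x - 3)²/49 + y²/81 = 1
Differentiate both sides with respect to x, treating y as y(x). By the chain rule, any term containing y contributes a factor of y' = dy/dx when we differentiate it.

Move every term to one side and write the relation as F(x, y) = 0. Term by term,
  d/dx[y^2/81] = 2y·y'/81
  d/dx[(x - 3)^2/49] = 2x/49 - 6/49
  d/dx[-1] = 0

The pieces without y' make up ∂F/∂x and the coefficient of y' is ∂F/∂y:
  ∂F/∂x = 2x/49 - 6/49,
  ∂F/∂y = 2y/81.

Since d/dx[F] = ∂F/∂x + (∂F/∂y)·y' = 0, solve for y':
  (∂F/∂y)·y' = -∂F/∂x
  dy/dx = -(∂F/∂x)/(∂F/∂y) = -(2x/49 - 6/49)/(2y/81)
        = -(2(x - 3)/49)/(2y/81) = 81(3 - x)/(49y)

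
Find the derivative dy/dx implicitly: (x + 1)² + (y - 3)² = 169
Take d/dx of both sides. Since y is implicitly a function of x, the chain rule attaches a y' = dy/dx factor whenever we differentiate through y.

Set F(x, y) = (left side) − (right side), so the curve is F = 0. Differentiating each term of F:
  d/dx[(x + 1)^2] = 2x + 2
  d/dx[(y - 3)^2] = 2·y'(y - 3)
  d/dx[-169] = 0

Collecting, the y'-free part is the partial derivative in x and the y' coefficient is the partial derivative in y:
  ∂F/∂x = 2x + 2
  ∂F/∂y = 2y - 6

so d/dx[F(x, y(x))] = ∂F/∂x + (∂F/∂y)·y' = 0. Rearranging,
  dy/dx = -(∂F/∂x)/(∂F/∂y) = -(2x + 2)/(2y - 6) = (-x - 1)/(y - 3)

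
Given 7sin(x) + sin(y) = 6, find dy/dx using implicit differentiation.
Differentiate the relation implicitly: treat y = y(x) and apply the chain rule, so every y-derivative picks up a y' = dy/dx factor.

With everything moved to the left-hand side, differentiate term by term:
  d/dx[7sin(x)] = 7cos(x)
  d/dx[sin(y)] = y'·cos(y)
  d/dx[-6] = 0

Separating the contributions that come from x directly and those that come through y:
  without y':      7cos(x)
  multiplying y':  cos(y)

so (7cos(x)) + (cos(y))·y' = 0, and therefore
  dy/dx = -(7cos(x))/(cos(y)) = -7cos(x)/cos(y)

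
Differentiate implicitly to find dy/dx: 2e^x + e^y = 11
Take d/dx of both sides. Since y is implicitly a function of x, the chain rule attaches a y' = dy/dx factor whenever we differentiate through y.

Set F(x, y) = (left side) − (right side), so the curve is F = 0. Differentiating each term of F:
  d/dx[2e^(x)] = 2e^(x)
  d/dx[e^(y)] = y'·e^(y)
  d/dx[-11] = 0

Collecting, the y'-free part is the partial derivative in x and the y' coefficient is the partial derivative in y:
  ∂F/∂x = 2e^(x)
  ∂F/∂y = e^(y)

so d/dx[F(x, y(x))] = ∂F/∂x + (∂F/∂y)·y' = 0. Rearranging,
  dy/dx = -(∂F/∂x)/(∂F/∂y) = -(2e^(x))/(e^(y)) = -2e^(x - y)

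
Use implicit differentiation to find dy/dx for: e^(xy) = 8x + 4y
Apply d/dx to both sides, remembering that y depends on x. Each occurrence of y therefore brings in a y' = dy/dx via the chain rule.

With F(x, y) equal to the left-hand side minus the right, differentiate F term by term:
  d/dx[-8x] = -8
  d/dx[-4y] = -4·y'
  d/dx[e^(xy)] = (x·y' + y)·e^(xy)
Adding these up, d/dx[F] = 0 becomes
  (y·e^(xy) - 8) + (x·e^(xy) - 4)·y' = 0,
so isolating y',
  dy/dx = -(y·e^(xy) - 8)/(x·e^(xy) - 4) = (-y·e^(xy) + 8)/(x·e^(xy) - 4)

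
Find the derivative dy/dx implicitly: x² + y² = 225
Apply d/dx to both sides, remembering that y depends on x. Each occurrence of y therefore brings in a y' = dy/dx via the chain rule.

With F(x, y) equal to the left-hand side minus the right, differentiate F term by term:
  d/dx[x^2] = 2x
  d/dx[y^2] = 2y·y'
  d/dx[-225] = 0
Adding these up, d/dx[F] = 0 becomes
  (2x) + (2y)·y' = 0,
so isolating y',
  dy/dx = -(2x)/(2y) = -x/y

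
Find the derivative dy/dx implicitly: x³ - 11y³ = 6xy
Differentiate the relation implicitly: treat y = y(x) and apply the chain rule, so every y-derivative picks up a y' = dy/dx factor.

With everything moved to the left-hand side, differentiate term by term:
  d/dx[x^3] = 3x^2
  d/dx[-6xy] = -6x·y' - 6y
  d/dx[-11y^3] = -33y^2·y'

Separating the contributions that come from x directly and those that come through y:
  without y':      3x^2 - 6y
  multiplying y':  -6x - 33y^2

so (3x^2 - 6y) + (-6x - 33y^2)·y' = 0, and therefore
  dy/dx = -(3x^2 - 6y)/(-6x - 33y^2) = (x^2 - 2y)/(2x + 11y^2)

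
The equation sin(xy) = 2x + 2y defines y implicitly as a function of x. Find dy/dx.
Differentiate both sides with respect to x, treating y as y(x). By the chain rule, any term containing y contributes a factor of y' = dy/dx when we differentiate it.

Move every term to one side and write the relation as F(x, y) = 0. Term by term,
  d/dx[-2x] = -2
  d/dx[-2y] = -2·y'
  d/dx[sin(xy)] = (x·y' + y)·cos(xy)

The pieces without y' make up ∂F/∂x and the coefficient of y' is ∂F/∂y:
  ∂F/∂x = y·cos(xy) - 2,
  ∂F/∂y = x·cos(xy) - 2.

Since d/dx[F] = ∂F/∂x + (∂F/∂y)·y' = 0, solve for y':
  (∂F/∂y)·y' = -∂F/∂x
  dy/dx = -(∂F/∂x)/(∂F/∂y) = -(y·cos(xy) - 2)/(x·cos(xy) - 2) = (-y·cos(xy) + 2)/(x·cos(xy) - 2)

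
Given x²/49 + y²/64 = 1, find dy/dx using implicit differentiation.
Differentiate both sides with respect to x, treating y as y(x). By the chain rule, any term containing y contributes a factor of y' = dy/dx when we differentiate it.

Move every term to one side and write the relation as F(x, y) = 0. Term by term,
  d/dx[x^2/49] = 2x/49
  d/dx[y^2/64] = y·y'/32
  d/dx[-1] = 0

The pieces without y' make up ∂F/∂x and the coefficient of y' is ∂F/∂y:
  ∂F/∂x = 2x/49,
  ∂F/∂y = y/32.

Since d/dx[F] = ∂F/∂x + (∂F/∂y)·y' = 0, solve for y':
  (∂F/∂y)·y' = -∂F/∂x
  dy/dx = -(∂F/∂x)/(∂F/∂y) = -(2x/49)/(y/32) = -64x/(49y)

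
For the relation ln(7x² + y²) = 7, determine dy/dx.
Differentiate the relation implicitly: treat y = y(x) and apply the chain rule, so every y-derivative picks up a y' = dy/dx factor.

With everything moved to the left-hand side, differentiate term by term:
  d/dx[ln(7x^2 + y^2)] = (14x + 2y·y')/(7x^2 + y^2)
  d/dx[-7] = 0

Separating the contributions that come from x directly and those that come through y:
  without y':      14x/(7x^2 + y^2)
  multiplying y':  2y/(7x^2 + y^2)

so (14x/(7x^2 + y^2)) + (2y/(7x^2 + y^2))·y' = 0, and therefore
  dy/dx = -(14x/(7x^2 + y^2))/(2y/(7x^2 + y^2)) = -7x/y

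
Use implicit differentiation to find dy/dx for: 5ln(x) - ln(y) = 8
Take d/dx of both sides. Since y is implicitly a function of x, the chain rule attaches a y' = dy/dx factor whenever we differentiate through y.

Set F(x, y) = (left side) − (right side), so the curve is F = 0. Differentiating each term of F:
  d/dx[5ln(x)] = 5/x
  d/dx[-ln(y)] = -y'/y
  d/dx[-8] = 0

Collecting, the y'-free part is the partial derivative in x and the y' coefficient is the partial derivative in y:
  ∂F/∂x = 5/x
  ∂F/∂y = -1/y

so d/dx[F(x, y(x))] = ∂F/∂x + (∂F/∂y)·y' = 0. Rearranging,
  dy/dx = -(∂F/∂x)/(∂F/∂y) = -(5/x)/(-1/y) = 5y/x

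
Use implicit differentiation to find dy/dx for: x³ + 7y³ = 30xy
Differentiate both sides with respect to x, treating y as y(x). By the chain rule, any term containing y contributes a factor of y' = dy/dx when we differentiate it.

Move every term to one side and write the relation as F(x, y) = 0. Term by term,
  d/dx[x^3] = 3x^2
  d/dx[-30xy] = -30x·y' - 30y
  d/dx[7y^3] = 21y^2·y'

The pieces without y' make up ∂F/∂x and the coefficient of y' is ∂F/∂y:
  ∂F/∂x = 3x^2 - 30y,
  ∂F/∂y = -30x + 21y^2.

Since d/dx[F] = ∂F/∂x + (∂F/∂y)·y' = 0, solve for y':
  (∂F/∂y)·y' = -∂F/∂x
  dy/dx = -(∂F/∂x)/(∂F/∂y) = -(3x^2 - 30y)/(-30x + 21y^2) = (x^2 - 10y)/(10x - 7y^2)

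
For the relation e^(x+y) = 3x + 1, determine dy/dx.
Differentiate both sides with respect to x, treating y as y(x). By the chain rule, any term containing y contributes a factor of y' = dy/dx when we differentiate it.

Move every term to one side and write the relation as F(x, y) = 0. Term by term,
  d/dx[-3x] = -3
  d/dx[e^(x + y)] = (y' + 1)·e^(x + y)
  d/dx[-1] = 0

The pieces without y' make up ∂F/∂x and the coefficient of y' is ∂F/∂y:
  ∂F/∂x = e^(x + y) - 3,
  ∂F/∂y = e^(x + y).

Since d/dx[F] = ∂F/∂x + (∂F/∂y)·y' = 0, solve for y':
  (∂F/∂y)·y' = -∂F/∂x
  dy/dx = -(∂F/∂x)/(∂F/∂y) = -(e^(x + y) - 3)/(e^(x + y)) = 3e^(-x - y) - 1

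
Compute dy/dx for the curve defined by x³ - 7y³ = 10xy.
Apply d/dx to both sides, remembering that y depends on x. Each occurrence of y therefore brings in a y' = dy/dx via the chain rule.

With F(x, y) equal to the left-hand side minus the right, differentiate F term by term:
  d/dx[x^3] = 3x^2
  d/dx[-10xy] = -10x·y' - 10y
  d/dx[-7y^3] = -21y^2·y'
Adding these up, d/dx[F] = 0 becomes
  (3x^2 - 10y) + (-10x - 21y^2)·y' = 0,
so isolating y',
  dy/dx = -(3x^2 - 10y)/(-10x - 21y^2) = (3x^2 - 10y)/(10x + 21y^2)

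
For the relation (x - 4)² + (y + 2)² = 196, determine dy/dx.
Take d/dx of both sides. Since y is implicitly a function of x, the chain rule attaches a y' = dy/dx factor whenever we differentiate through y.

Set F(x, y) = (left side) − (right side), so the curve is F = 0. Differentiating each term of F:
  d/dx[(x - 4)^2] = 2x - 8
  d/dx[(y + 2)^2] = 2·y'(y + 2)
  d/dx[-196] = 0

Collecting, the y'-free part is the partial derivative in x and the y' coefficient is the partial derivative in y:
  ∂F/∂x = 2x - 8
  ∂F/∂y = 2y + 4

so d/dx[F(x, y(x))] = ∂F/∂x + (∂F/∂y)·y' = 0. Rearranging,
  dy/dx = -(∂F/∂x)/(∂F/∂y) = -(2x - 8)/(2y + 4) = (4 - x)/(y + 2)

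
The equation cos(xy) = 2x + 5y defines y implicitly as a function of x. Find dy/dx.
Take d/dx of both sides. Since y is implicitly a function of x, the chain rule attaches a y' = dy/dx factor whenever we differentiate through y.

Set F(x, y) = (left side) − (right side), so the curve is F = 0. Differentiating each term of F:
  d/dx[-2x] = -2
  d/dx[-5y] = -5·y'
  d/dx[cos(xy)] = -(x·y' + y)·sin(xy)

Collecting, the y'-free part is the partial derivative in x and the y' coefficient is the partial derivative in y:
  ∂F/∂x = -y·sin(xy) - 2
  ∂F/∂y = -x·sin(xy) - 5

so d/dx[F(x, y(x))] = ∂F/∂x + (∂F/∂y)·y' = 0. Rearranging,
  dy/dx = -(∂F/∂x)/(∂F/∂y) = -(-y·sin(xy) - 2)/(-x·sin(xy) - 5) = -(y·sin(xy) + 2)/(x·sin(xy) + 5)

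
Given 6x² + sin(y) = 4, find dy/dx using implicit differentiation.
Differentiate both sides with respect to x, treating y as y(x). By the chain rule, any term containing y contributes a factor of y' = dy/dx when we differentiate it.

Move every term to one side and write the relation as F(x, y) = 0. Term by term,
  d/dx[6x^2] = 12x
  d/dx[sin(y)] = y'·cos(y)
  d/dx[-4] = 0

The pieces without y' make up ∂F/∂x and the coefficient of y' is ∂F/∂y:
  ∂F/∂x = 12x,
  ∂F/∂y = cos(y).

Since d/dx[F] = ∂F/∂x + (∂F/∂y)·y' = 0, solve for y':
  (∂F/∂y)·y' = -∂F/∂x
  dy/dx = -(∂F/∂x)/(∂F/∂y) = -(12x)/(cos(y)) = -12x/cos(y)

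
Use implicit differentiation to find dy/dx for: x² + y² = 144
Differentiate the relation implicitly: treat y = y(x) and apply the chain rule, so every y-derivative picks up a y' = dy/dx factor.

With everything moved to the left-hand side, differentiate term by term:
  d/dx[x^2] = 2x
  d/dx[y^2] = 2y·y'
  d/dx[-144] = 0

Separating the contributions that come from x directly and those that come through y:
  without y':      2x
  multiplying y':  2y

so (2x) + (2y)·y' = 0, and therefore
  dy/dx = -(2x)/(2y) = -x/y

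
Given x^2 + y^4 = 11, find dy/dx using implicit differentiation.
Take d/dx of both sides. Since y is implicitly a function of x, the chain rule attaches a y' = dy/dx factor whenever we differentiate through y.

Set F(x, y) = (left side) − (right side), so the curve is F = 0. Differentiating each term of F:
  d/dx[x^2] = 2x
  d/dx[y^4] = 4y^3·y'
  d/dx[-11] = 0

Collecting, the y'-free part is the partial derivative in x and the y' coefficient is the partial derivative in y:
  ∂F/∂x = 2x
  ∂F/∂y = 4y^3

so d/dx[F(x, y(x))] = ∂F/∂x + (∂F/∂y)·y' = 0. Rearranging,
  dy/dx = -(∂F/∂x)/(∂F/∂y) = -(2x)/(4y^3) = -x/(2y^3)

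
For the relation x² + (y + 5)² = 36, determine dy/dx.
Take d/dx of both sides. Since y is implicitly a function of x, the chain rule attaches a y' = dy/dx factor whenever we differentiate through y.

Set F(x, y) = (left side) − (right side), so the curve is F = 0. Differentiating each term of F:
  d/dx[x^2] = 2x
  d/dx[(y + 5)^2] = 2·y'(y + 5)
  d/dx[-36] = 0

Collecting, the y'-free part is the partial derivative in x and the y' coefficient is the partial derivative in y:
  ∂F/∂x = 2x
  ∂F/∂y = 2y + 10

so d/dx[F(x, y(x))] = ∂F/∂x + (∂F/∂y)·y' = 0. Rearranging,
  dy/dx = -(∂F/∂x)/(∂F/∂y) = -(2x)/(2y + 10) = -x/(y + 5)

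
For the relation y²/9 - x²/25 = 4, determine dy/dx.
Differentiate the relation implicitly: treat y = y(x) and apply the chain rule, so every y-derivative picks up a y' = dy/dx factor.

With everything moved to the left-hand side, differentiate term by term:
  d/dx[-x^2/25] = -2x/25
  d/dx[y^2/9] = 2y·y'/9
  d/dx[-4] = 0

Separating the contributions that come from x directly and those that come through y:
  without y':      -2x/25
  multiplying y':  2y/9

so (-2x/25) + (2y/9)·y' = 0, and therefore
  dy/dx = -(-2x/25)/(2y/9) = 9x/(25y)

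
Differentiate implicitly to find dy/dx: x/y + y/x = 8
Differentiate the relation implicitly: treat y = y(x) and apply the chain rule, so every y-derivative picks up a y' = dy/dx factor.

With everything moved to the left-hand side, differentiate term by term:
  d/dx[x/y] = -x·y'/y^2 + 1/y
  d/dx[y/x] = y'/x - y/x^2
  d/dx[-8] = 0

Separating the contributions that come from x directly and those that come through y:
  without y':      1/y - y/x^2
  multiplying y':  -x/y^2 + 1/x

so (1/y - y/x^2) + (-x/y^2 + 1/x)·y' = 0, and therefore
  dy/dx = -(1/y - y/x^2)/(-x/y^2 + 1/x)
        = -((x - y)(x + y)/(x^2y))/(-(x - y)(x + y)/(xy^2)) = y/x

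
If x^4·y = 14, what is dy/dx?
Differentiate both sides with respect to x, treating y as y(x). By the chain rule, any term containing y contributes a factor of y' = dy/dx when we differentiate it.

Move every term to one side and write the relation as F(x, y) = 0. Term by term,
  d/dx[x^4y] = x^4·y' + 4x^3y
  d/dx[-14] = 0

The pieces without y' make up ∂F/∂x and the coefficient of y' is ∂F/∂y:
  ∂F/∂x = 4x^3y,
  ∂F/∂y = x^4.

Since d/dx[F] = ∂F/∂x + (∂F/∂y)·y' = 0, solve for y':
  (∂F/∂y)·y' = -∂F/∂x
  dy/dx = -(∂F/∂x)/(∂F/∂y) = -(4x^3y)/(x^4) = -4y/x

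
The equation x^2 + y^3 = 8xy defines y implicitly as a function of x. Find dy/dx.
Differentiate both sides with respect to x, treating y as y(x). By the chain rule, any term containing y contributes a factor of y' = dy/dx when we differentiate it.

Move every term to one side and write the relation as F(x, y) = 0. Term by term,
  d/dx[x^2] = 2x
  d/dx[-8xy] = -8x·y' - 8y
  d/dx[y^3] = 3y^2·y'

The pieces without y' make up ∂F/∂x and the coefficient of y' is ∂F/∂y:
  ∂F/∂x = 2x - 8y,
  ∂F/∂y = -8x + 3y^2.

Since d/dx[F] = ∂F/∂x + (∂F/∂y)·y' = 0, solve for y':
  (∂F/∂y)·y' = -∂F/∂x
  dy/dx = -(∂F/∂x)/(∂F/∂y) = -(2x - 8y)/(-8x + 3y^2) = 2(x - 4y)/(8x - 3y^2)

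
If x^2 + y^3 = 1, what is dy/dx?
Differentiate the relation implicitly: treat y = y(x) and apply the chain rule, so every y-derivative picks up a y' = dy/dx factor.

With everything moved to the left-hand side, differentiate term by term:
  d/dx[x^2] = 2x
  d/dx[y^3] = 3y^2·y'
  d/dx[-1] = 0

Separating the contributions that come from x directly and those that come through y:
  without y':      2x
  multiplying y':  3y^2

so (2x) + (3y^2)·y' = 0, and therefore
  dy/dx = -(2x)/(3y^2) = -2x/(3y^2)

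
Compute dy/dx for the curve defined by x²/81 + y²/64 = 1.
Take d/dx of both sides. Since y is implicitly a function of x, the chain rule attaches a y' = dy/dx factor whenever we differentiate through y.

Set F(x, y) = (left side) − (right side), so the curve is F = 0. Differentiating each term of F:
  d/dx[x^2/81] = 2x/81
  d/dx[y^2/64] = y·y'/32
  d/dx[-1] = 0

Collecting, the y'-free part is the partial derivative in x and the y' coefficient is the partial derivative in y:
  ∂F/∂x = 2x/81
  ∂F/∂y = y/32

so d/dx[F(x, y(x))] = ∂F/∂x + (∂F/∂y)·y' = 0. Rearranging,
  dy/dx = -(∂F/∂x)/(∂F/∂y) = -(2x/81)/(y/32) = -64x/(81y)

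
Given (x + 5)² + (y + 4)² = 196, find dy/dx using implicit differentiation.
Differentiate both sides with respect to x, treating y as y(x). By the chain rule, any term containing y contributes a factor of y' = dy/dx when we differentiate it.

Move every term to one side and write the relation as F(x, y) = 0. Term by term,
  d/dx[(x + 5)^2] = 2x + 10
  d/dx[(y + 4)^2] = 2·y'(y + 4)
  d/dx[-196] = 0

The pieces without y' make up ∂F/∂x and the coefficient of y' is ∂F/∂y:
  ∂F/∂x = 2x + 10,
  ∂F/∂y = 2y + 8.

Since d/dx[F] = ∂F/∂x + (∂F/∂y)·y' = 0, solve for y':
  (∂F/∂y)·y' = -∂F/∂x
  dy/dx = -(∂F/∂x)/(∂F/∂y) = -(2x + 10)/(2y + 8) = (-x - 5)/(y + 4)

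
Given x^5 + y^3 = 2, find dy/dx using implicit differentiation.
Apply d/dx to both sides, remembering that y depends on x. Each occurrence of y therefore brings in a y' = dy/dx via the chain rule.

With F(x, y) equal to the left-hand side minus the right, differentiate F term by term:
  d/dx[x^5] = 5x^4
  d/dx[y^3] = 3y^2·y'
  d/dx[-2] = 0
Adding these up, d/dx[F] = 0 becomes
  (5x^4) + (3y^2)·y' = 0,
so isolating y',
  dy/dx = -(5x^4)/(3y^2) = -5x^4/(3y^2)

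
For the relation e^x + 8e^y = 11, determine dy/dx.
Take d/dx of both sides. Since y is implicitly a function of x, the chain rule attaches a y' = dy/dx factor whenever we differentiate through y.

Set F(x, y) = (left side) − (right side), so the curve is F = 0. Differentiating each term of F:
  d/dx[e^(x)] = e^(x)
  d/dx[8e^(y)] = 8·y'·e^(y)
  d/dx[-11] = 0

Collecting, the y'-free part is the partial derivative in x and the y' coefficient is the partial derivative in y:
  ∂F/∂x = e^(x)
  ∂F/∂y = 8e^(y)

so d/dx[F(x, y(x))] = ∂F/∂x + (∂F/∂y)·y' = 0. Rearranging,
  dy/dx = -(∂F/∂x)/(∂F/∂y) = -(e^(x))/(8e^(y)) = -e^(x - y)/8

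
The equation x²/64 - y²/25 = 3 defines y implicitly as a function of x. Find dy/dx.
Apply d/dx to both sides, remembering that y depends on x. Each occurrence of y therefore brings in a y' = dy/dx via the chain rule.

With F(x, y) equal to the left-hand side minus the right, differentiate F term by term:
  d/dx[x^2/64] = x/32
  d/dx[-y^2/25] = -2y·y'/25
  d/dx[-3] = 0
Adding these up, d/dx[F] = 0 becomes
  (x/32) + (-2y/25)·y' = 0,
so isolating y',
  dy/dx = -(x/32)/(-2y/25) = 25x/(64y)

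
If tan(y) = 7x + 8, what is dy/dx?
Differentiate both sides with respect to x, treating y as y(x). By the chain rule, any term containing y contributes a factor of y' = dy/dx when we differentiate it.

Move every term to one side and write the relation as F(x, y) = 0. Term by term,
  d/dx[-7x] = -7
  d/dx[tan(y)] = y'(tan(y)^2 + 1)
  d/dx[-8] = 0

The pieces without y' make up ∂F/∂x and the coefficient of y' is ∂F/∂y:
  ∂F/∂x = -7,
  ∂F/∂y = tan(y)^2 + 1.

Since d/dx[F] = ∂F/∂x + (∂F/∂y)·y' = 0, solve for y':
  (∂F/∂y)·y' = -∂F/∂x
  dy/dx = -(∂F/∂x)/(∂F/∂y) = -(-7)/(tan(y)^2 + 1) = 7cos(y)^2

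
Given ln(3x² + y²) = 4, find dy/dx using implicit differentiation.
Differentiate both sides with respect to x, treating y as y(x). By the chain rule, any term containing y contributes a factor of y' = dy/dx when we differentiate it.

Move every term to one side and write the relation as F(x, y) = 0. Term by term,
  d/dx[ln(3x^2 + y^2)] = (6x + 2y·y')/(3x^2 + y^2)
  d/dx[-4] = 0

The pieces without y' make up ∂F/∂x and the coefficient of y' is ∂F/∂y:
  ∂F/∂x = 6x/(3x^2 + y^2),
  ∂F/∂y = 2y/(3x^2 + y^2).

Since d/dx[F] = ∂F/∂x + (∂F/∂y)·y' = 0, solve for y':
  (∂F/∂y)·y' = -∂F/∂x
  dy/dx = -(∂F/∂x)/(∂F/∂y) = -(6x/(3x^2 + y^2))/(2y/(3x^2 + y^2)) = -3x/y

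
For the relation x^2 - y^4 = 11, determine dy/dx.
Apply d/dx to both sides, remembering that y depends on x. Each occurrence of y therefore brings in a y' = dy/dx via the chain rule.

With F(x, y) equal to the left-hand side minus the right, differentiate F term by term:
  d/dx[x^2] = 2x
  d/dx[-y^4] = -4y^3·y'
  d/dx[-11] = 0
Adding these up, d/dx[F] = 0 becomes
  (2x) + (-4y^3)·y' = 0,
so isolating y',
  dy/dx = -(2x)/(-4y^3) = x/(2y^3)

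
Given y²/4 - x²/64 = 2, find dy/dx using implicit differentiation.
Take d/dx of both sides. Since y is implicitly a function of x, the chain rule attaches a y' = dy/dx factor whenever we differentiate through y.

Set F(x, y) = (left side) − (right side), so the curve is F = 0. Differentiating each term of F:
  d/dx[-x^2/64] = -x/32
  d/dx[y^2/4] = y·y'/2
  d/dx[-2] = 0

Collecting, the y'-free part is the partial derivative in x and the y' coefficient is the partial derivative in y:
  ∂F/∂x = -x/32
  ∂F/∂y = y/2

so d/dx[F(x, y(x))] = ∂F/∂x + (∂F/∂y)·y' = 0. Rearranging,
  dy/dx = -(∂F/∂x)/(∂F/∂y) = -(-x/32)/(y/2) = x/(16y)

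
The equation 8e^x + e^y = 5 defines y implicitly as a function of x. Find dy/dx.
Differentiate the relation implicitly: treat y = y(x) and apply the chain rule, so every y-derivative picks up a y' = dy/dx factor.

With everything moved to the left-hand side, differentiate term by term:
  d/dx[8e^(x)] = 8e^(x)
  d/dx[e^(y)] = y'·e^(y)
  d/dx[-5] = 0

Separating the contributions that come from x directly and those that come through y:
  without y':      8e^(x)
  multiplying y':  e^(y)

so (8e^(x)) + (e^(y))·y' = 0, and therefore
  dy/dx = -(8e^(x))/(e^(y)) = -8e^(x - y)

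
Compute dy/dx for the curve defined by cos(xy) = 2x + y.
Take d/dx of both sides. Since y is implicitly a function of x, the chain rule attaches a y' = dy/dx factor whenever we differentiate through y.

Set F(x, y) = (left side) − (right side), so the curve is F = 0. Differentiating each term of F:
  d/dx[-2x] = -2
  d/dx[-y] = -y'
  d/dx[cos(xy)] = -(x·y' + y)·sin(xy)

Collecting, the y'-free part is the partial derivative in x and the y' coefficient is the partial derivative in y:
  ∂F/∂x = -y·sin(xy) - 2
  ∂F/∂y = -x·sin(xy) - 1

so d/dx[F(x, y(x))] = ∂F/∂x + (∂F/∂y)·y' = 0. Rearranging,
  dy/dx = -(∂F/∂x)/(∂F/∂y) = -(-y·sin(xy) - 2)/(-x·sin(xy) - 1) = -(y·sin(xy) + 2)/(x·sin(xy) + 1)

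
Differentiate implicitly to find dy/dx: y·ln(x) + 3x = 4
Differentiate both sides with respect to x, treating y as y(x). By the chain rule, any term containing y contributes a factor of y' = dy/dx when we differentiate it.

Move every term to one side and write the relation as F(x, y) = 0. Term by term,
  d/dx[3x] = 3
  d/dx[y·ln(x)] = y'·ln(x) + y/x
  d/dx[-4] = 0

The pieces without y' make up ∂F/∂x and the coefficient of y' is ∂F/∂y:
  ∂F/∂x = 3 + y/x,
  ∂F/∂y = ln(x).

Since d/dx[F] = ∂F/∂x + (∂F/∂y)·y' = 0, solve for y':
  (∂F/∂y)·y' = -∂F/∂x
  dy/dx = -(∂F/∂x)/(∂F/∂y) = -(3 + y/x)/(ln(x))
        = -((3x + y)/x)/(ln(x)) = (-3x - y)/(x·ln(x))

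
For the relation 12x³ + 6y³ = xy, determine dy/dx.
Apply d/dx to both sides, remembering that y depends on x. Each occurrence of y therefore brings in a y' = dy/dx via the chain rule.

With F(x, y) equal to the left-hand side minus the right, differentiate F term by term:
  d/dx[12x^3] = 36x^2
  d/dx[-xy] = -x·y' - y
  d/dx[6y^3] = 18y^2·y'
Adding these up, d/dx[F] = 0 becomes
  (36x^2 - y) + (-x + 18y^2)·y' = 0,
so isolating y',
  dy/dx = -(36x^2 - y)/(-x + 18y^2) = (36x^2 - y)/(x - 18y^2)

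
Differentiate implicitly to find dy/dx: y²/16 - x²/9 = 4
Apply d/dx to both sides, remembering that y depends on x. Each occurrence of y therefore brings in a y' = dy/dx via the chain rule.

With F(x, y) equal to the left-hand side minus the right, differentiate F term by term:
  d/dx[-x^2/9] = -2x/9
  d/dx[y^2/16] = y·y'/8
  d/dx[-4] = 0
Adding these up, d/dx[F] = 0 becomes
  (-2x/9) + (y/8)·y' = 0,
so isolating y',
  dy/dx = -(-2x/9)/(y/8) = 16x/(9y)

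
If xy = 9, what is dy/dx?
Differentiate both sides with respect to x, treating y as y(x). By the chain rule, any term containing y contributes a factor of y' = dy/dx when we differentiate it.

Move every term to one side and write the relation as F(x, y) = 0. Term by term,
  d/dx[xy] = x·y' + y
  d/dx[-9] = 0

The pieces without y' make up ∂F/∂x and the coefficient of y' is ∂F/∂y:
  ∂F/∂x = y,
  ∂F/∂y = x.

Since d/dx[F] = ∂F/∂x + (∂F/∂y)·y' = 0, solve for y':
  (∂F/∂y)·y' = -∂F/∂x
  dy/dx = -(∂F/∂x)/(∂F/∂y) = -(y)/(x) = -y/x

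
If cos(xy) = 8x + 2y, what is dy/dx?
Apply d/dx to both sides, remembering that y depends on x. Each occurrence of y therefore brings in a y' = dy/dx via the chain rule.

With F(x, y) equal to the left-hand side minus the right, differentiate F term by term:
  d/dx[-8x] = -8
  d/dx[-2y] = -2·y'
  d/dx[cos(xy)] = -(x·y' + y)·sin(xy)
Adding these up, d/dx[F] = 0 becomes
  (-y·sin(xy) - 8) + (-x·sin(xy) - 2)·y' = 0,
so isolating y',
  dy/dx = -(-y·sin(xy) - 8)/(-x·sin(xy) - 2) = -(y·sin(xy) + 8)/(x·sin(xy) + 2)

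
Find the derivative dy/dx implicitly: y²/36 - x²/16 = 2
Differentiate both sides with respect to x, treating y as y(x). By the chain rule, any term containing y contributes a factor of y' = dy/dx when we differentiate it.

Move every term to one side and write the relation as F(x, y) = 0. Term by term,
  d/dx[-x^2/16] = -x/8
  d/dx[y^2/36] = y·y'/18
  d/dx[-2] = 0

The pieces without y' make up ∂F/∂x and the coefficient of y' is ∂F/∂y:
  ∂F/∂x = -x/8,
  ∂F/∂y = y/18.

Since d/dx[F] = ∂F/∂x + (∂F/∂y)·y' = 0, solve for y':
  (∂F/∂y)·y' = -∂F/∂x
  dy/dx = -(∂F/∂x)/(∂F/∂y) = -(-x/8)/(y/18) = 9x/(4y)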